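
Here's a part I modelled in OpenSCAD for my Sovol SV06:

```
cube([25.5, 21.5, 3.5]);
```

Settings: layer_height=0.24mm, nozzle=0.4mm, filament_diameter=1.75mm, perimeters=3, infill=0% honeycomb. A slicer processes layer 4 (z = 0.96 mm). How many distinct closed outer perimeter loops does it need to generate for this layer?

1

At z = 0.96 mm: the cube (footprint 25.5×21.5) is included at this height. The result has 1 disconnected region.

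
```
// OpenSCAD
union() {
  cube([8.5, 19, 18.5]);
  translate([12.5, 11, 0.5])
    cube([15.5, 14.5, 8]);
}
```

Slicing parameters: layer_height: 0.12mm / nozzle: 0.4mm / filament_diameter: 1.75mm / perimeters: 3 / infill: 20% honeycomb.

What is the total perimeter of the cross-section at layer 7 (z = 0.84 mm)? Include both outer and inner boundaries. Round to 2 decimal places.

115.00 mm

At z = 0.84 mm: the cube is present — its section is the full 8.5×19 rectangle (perimeter 55.00 mm); the cube at (12.5, 11) is present — its section is the full 15.5×14.5 rectangle (perimeter 60.00 mm); Merging all regions: the 2 present regions are separate (no shared area or edge), so areas and boundary lengths simply add and each stays a separate island — boundary = 115.00 mm. Overall, the cross-section has 2 separate islands. Total boundary length (outer) = 115.00 mm.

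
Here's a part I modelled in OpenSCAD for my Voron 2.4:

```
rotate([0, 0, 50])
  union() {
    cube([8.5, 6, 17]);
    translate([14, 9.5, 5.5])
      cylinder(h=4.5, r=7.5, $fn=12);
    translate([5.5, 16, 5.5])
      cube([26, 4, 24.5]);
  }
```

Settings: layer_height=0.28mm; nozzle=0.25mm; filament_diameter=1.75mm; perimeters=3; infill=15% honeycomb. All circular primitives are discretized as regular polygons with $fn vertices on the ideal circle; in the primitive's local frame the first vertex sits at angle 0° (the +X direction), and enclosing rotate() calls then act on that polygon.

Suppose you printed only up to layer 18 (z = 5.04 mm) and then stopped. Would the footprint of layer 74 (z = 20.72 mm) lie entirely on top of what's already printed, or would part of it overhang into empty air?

Compare the two slices. At z = 5.04: the cube is present — its section is the full 8.5×6 rectangle (area 51.00 mm²); the cylinder at (14, 9.5) is not intersected at this z (z outside [5.5, 10]); the cube at (5.5, 16) is not intersected at this z (z outside [5.5, 30]); Combining (union): only the 8.5×6 cube is present, so the union is just that shape — area = 51.00 mm²; (whole slice rotated 50° about Z — lengths, areas and connectivity unchanged). At z = 20.72: the cube is not intersected at this z (z outside [0, 17]); the cylinder at (14, 9.5) does not reach this height (z outside [5.5, 10]); the cube at (5.5, 16) is present — its section is the full 26×4 rectangle (area 104.00 mm²); Taking the union: only the 26×4 cube at (5.5, 16) is present, so the union is just that shape — area = 104.00 mm²; (whole slice rotated 50° about Z — lengths, areas and connectivity unchanged). Checking containment: at z = 20.72 the cross-section extends beyond the z = 5.04 cross-section by about 104.00 mm².

part overhangs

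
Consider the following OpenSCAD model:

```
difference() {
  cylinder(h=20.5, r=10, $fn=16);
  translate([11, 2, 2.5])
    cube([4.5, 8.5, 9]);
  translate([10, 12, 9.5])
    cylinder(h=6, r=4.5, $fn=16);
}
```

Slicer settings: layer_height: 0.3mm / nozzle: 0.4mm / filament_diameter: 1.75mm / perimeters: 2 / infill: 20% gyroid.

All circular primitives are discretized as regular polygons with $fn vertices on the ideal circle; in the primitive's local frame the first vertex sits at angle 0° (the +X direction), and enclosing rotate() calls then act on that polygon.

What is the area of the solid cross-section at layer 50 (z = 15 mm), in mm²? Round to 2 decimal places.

306.15 mm²

At z = 15 mm: the cylinder: section is a regular 16-gon, circumradius r=10 (area = (16/2)·10.000²·sin(360°/16) = 306.15 mm²); the cube at (11, 2) does not reach this height (z outside [2.5, 11.5]); the r=4.5 cylinder at (10, 12) contributes a regular 16-gon of circumradius 4.5 (area = (16/2)·4.500²·sin(360°/16) = 61.99 mm²); After the difference (first − rest): starting from the r=10 cylinder (306.15 mm²), the r=4.5 cylinder at (10, 12) misses the remaining region (no effect) — area = 306.15 mm². Overall, the cross-section is a single solid region. Net area = 306.15 mm².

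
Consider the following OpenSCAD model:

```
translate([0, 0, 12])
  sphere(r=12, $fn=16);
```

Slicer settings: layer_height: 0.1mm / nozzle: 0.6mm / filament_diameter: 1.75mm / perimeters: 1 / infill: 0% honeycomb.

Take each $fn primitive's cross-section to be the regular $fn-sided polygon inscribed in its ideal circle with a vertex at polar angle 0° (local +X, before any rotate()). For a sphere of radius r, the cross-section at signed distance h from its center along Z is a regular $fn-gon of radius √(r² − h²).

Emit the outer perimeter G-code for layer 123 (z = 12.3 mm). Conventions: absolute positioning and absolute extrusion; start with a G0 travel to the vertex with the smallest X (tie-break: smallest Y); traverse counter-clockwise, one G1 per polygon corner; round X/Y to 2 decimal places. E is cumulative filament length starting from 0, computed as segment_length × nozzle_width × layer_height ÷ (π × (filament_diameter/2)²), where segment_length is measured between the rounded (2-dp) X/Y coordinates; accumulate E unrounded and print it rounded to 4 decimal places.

At z = 12.3 mm: the r=12 sphere slices to a regular 16-gon of circumradius 11.996 (√(r²−h²) with h=0.3 from center). The outline is a single polygon with 16 vertices. Extrusion per mm of travel: 0.6 × 0.1 / (π × 0.875²) = 0.024945. Accumulating E over each segment gives final E = 1.8679.

G0 X-12.00 Y0.00 Z12.30
G1 X-11.08 Y-4.59 E0.1168
G1 X-8.48 Y-8.48 E0.2335
G1 X-4.59 Y-11.08 E0.3502
G1 X0.00 Y-12.00 E0.4670
G1 X4.59 Y-11.08 E0.5838
G1 X8.48 Y-8.48 E0.7005
G1 X11.08 Y-4.59 E0.8172
G1 X12.00 Y0.00 E0.9340
G1 X11.08 Y4.59 E1.0507
G1 X8.48 Y8.48 E1.1675
G1 X4.59 Y11.08 E1.2842
G1 X0.00 Y12.00 E1.4009
G1 X-4.59 Y11.08 E1.5177
G1 X-8.48 Y8.48 E1.6344
G1 X-11.08 Y4.59 E1.7512
G1 X-12.00 Y0.00 E1.8679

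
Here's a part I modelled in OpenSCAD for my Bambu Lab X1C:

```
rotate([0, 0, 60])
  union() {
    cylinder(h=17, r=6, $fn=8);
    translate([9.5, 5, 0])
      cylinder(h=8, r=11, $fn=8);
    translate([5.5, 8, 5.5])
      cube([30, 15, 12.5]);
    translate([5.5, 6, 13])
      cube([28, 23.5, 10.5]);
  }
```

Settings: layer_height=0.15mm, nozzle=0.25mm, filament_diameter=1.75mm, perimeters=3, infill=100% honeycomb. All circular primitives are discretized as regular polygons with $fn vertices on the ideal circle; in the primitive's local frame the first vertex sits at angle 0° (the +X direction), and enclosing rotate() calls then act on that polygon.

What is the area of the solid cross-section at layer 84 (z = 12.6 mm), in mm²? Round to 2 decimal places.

551.82 mm²

At z = 12.6 mm: the r=6 cylinder contributes a regular 8-gon of circumradius 6 (area = (8/2)·6.000²·sin(360°/8) = 101.82 mm²); the cylinder at (9.5, 5) is not intersected at this z (z outside [0, 8]); the 30×15 cube at (5.5, 8) contributes its full rectangle (area 450.00 mm²); the cube at (5.5, 6) is absent (z outside [13, 23.5]); Combining (union): the 2 present regions are separate (no shared area or edge), so areas and boundary lengths simply add and each stays a separate island — area = 551.82 mm²; (whole slice rotated 60° about Z — lengths, areas and connectivity unchanged). Overall, the cross-section has 2 separate islands. Net area = 551.82 mm².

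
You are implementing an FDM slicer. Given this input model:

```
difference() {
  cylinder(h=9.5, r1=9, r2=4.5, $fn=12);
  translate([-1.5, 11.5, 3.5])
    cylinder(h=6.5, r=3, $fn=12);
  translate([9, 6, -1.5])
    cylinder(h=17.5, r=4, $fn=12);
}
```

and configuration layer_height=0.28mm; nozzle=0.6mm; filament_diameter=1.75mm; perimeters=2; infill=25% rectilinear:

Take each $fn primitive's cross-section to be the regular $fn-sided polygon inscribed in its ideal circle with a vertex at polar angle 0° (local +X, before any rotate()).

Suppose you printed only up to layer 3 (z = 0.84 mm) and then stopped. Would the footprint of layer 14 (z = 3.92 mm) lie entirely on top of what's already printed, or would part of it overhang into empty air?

entirely on top

Compare the two slices. At z = 0.84: the cone contributes a regular 12-gon of circumradius 8.602 (interpolated between r1=9 and r2=4.5 at t=0.088) (area = (12/2)·8.602²·sin(360°/12) = 221.99 mm²); the cylinder at (-1.5, 11.5) is not intersected at this z (z outside [3.5, 10]); the r=4 cylinder at (9, 6) gives a regular 12-gon of circumradius 4 (constant along its height) (area = (12/2)·4.000²·sin(360°/12) = 48.00 mm²); After the difference (first − rest): starting from the cone (221.99 mm²), the r=4 cylinder at (9, 6) partially overlaps it — only the 5.41 mm² overlap (of its 48.00 mm²) is removed, clipping the outline — area = 216.58 mm². At z = 3.92: the cone contributes a regular 12-gon of circumradius 7.143 (interpolated between r1=9 and r2=4.5 at t=0.413) (area = (12/2)·7.143²·sin(360°/12) = 153.07 mm²); the cylinder at (-1.5, 11.5): section is a regular 12-gon, circumradius r=3 (area = (12/2)·3.000²·sin(360°/12) = 27.00 mm²); the r=4 cylinder at (9, 6) gives a regular 12-gon of circumradius 4 (constant along its height) (area = (12/2)·4.000²·sin(360°/12) = 48.00 mm²); After the difference (first − rest): starting from the cone (153.07 mm²), the r=3 cylinder at (-1.5, 11.5) misses the remaining region (no effect); the r=4 cylinder at (9, 6) partially overlaps it — only the 0.16 mm² overlap (of its 48.00 mm²) is removed, clipping the outline — area = 152.91 mm². Checking containment: the cross-section at z = 3.92 is a subset of the cross-section at z = 0.84.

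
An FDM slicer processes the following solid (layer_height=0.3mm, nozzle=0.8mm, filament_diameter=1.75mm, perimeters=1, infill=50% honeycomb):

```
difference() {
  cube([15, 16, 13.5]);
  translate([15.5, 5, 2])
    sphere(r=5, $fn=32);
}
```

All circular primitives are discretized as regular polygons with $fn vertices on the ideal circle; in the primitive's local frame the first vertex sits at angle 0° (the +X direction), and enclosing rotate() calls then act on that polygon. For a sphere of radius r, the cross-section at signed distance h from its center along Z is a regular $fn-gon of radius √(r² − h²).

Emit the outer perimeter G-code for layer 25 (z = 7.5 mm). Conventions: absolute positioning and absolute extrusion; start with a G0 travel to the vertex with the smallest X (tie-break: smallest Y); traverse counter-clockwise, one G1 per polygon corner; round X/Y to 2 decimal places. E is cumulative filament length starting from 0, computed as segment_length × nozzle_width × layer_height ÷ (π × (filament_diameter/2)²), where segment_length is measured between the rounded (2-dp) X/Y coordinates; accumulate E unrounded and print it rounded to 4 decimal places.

G0 X0.00 Y0.00 Z7.50
G1 X15.00 Y0.00 E1.4967
G1 X15.00 Y16.00 E3.0932
G1 X0.00 Y16.00 E4.5899
G1 X0.00 Y0.00 E6.1864

At z = 7.5 mm: the cube (footprint 15×16) is included at this height; the sphere at (15.5, 5) does not reach this height (|z−center|=5.500 > r=5); Taking the first minus the rest: none of the subtracted shapes is present at this height, so the 15×16 cube is unchanged — 1 connected region. The outline is a single polygon with 4 vertices. Extrusion per mm of travel: 0.8 × 0.3 / (π × 0.875²) = 0.099780. Accumulating E over each segment gives final E = 6.1864.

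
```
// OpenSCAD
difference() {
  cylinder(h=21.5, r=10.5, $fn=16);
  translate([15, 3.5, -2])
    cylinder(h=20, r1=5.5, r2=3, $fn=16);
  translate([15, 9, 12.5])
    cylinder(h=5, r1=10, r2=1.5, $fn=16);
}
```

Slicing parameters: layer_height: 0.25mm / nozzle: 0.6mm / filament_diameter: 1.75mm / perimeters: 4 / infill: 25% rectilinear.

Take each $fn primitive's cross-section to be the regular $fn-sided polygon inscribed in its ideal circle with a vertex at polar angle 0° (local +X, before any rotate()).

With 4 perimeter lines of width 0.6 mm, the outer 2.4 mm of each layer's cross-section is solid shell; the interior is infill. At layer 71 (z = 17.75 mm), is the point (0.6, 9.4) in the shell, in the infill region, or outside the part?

shell

At z = 17.75 mm: the r=10.5 cylinder gives a regular 16-gon of circumradius 10.5 (constant along its height); the cone at (15, 3.5): at t=0.988 of its height the radius interpolates to r₁+(r₂−r₁)t = 3.031, giving a regular 16-gon of that circumradius; the cone at (15, 9) is not intersected at this z (z outside [12.5, 17.5]); Subtracting the remaining from the first: starting from the r=10.5 cylinder, the cone at (15, 3.5) misses the remaining region (no effect) — 1 connected region. Overall, the cross-section is a single solid region. The nearest boundary edge runs (0.00, 10.50)→(4.02, 9.70); distance from the point to it = 0.96 mm. The point is inside the cross-section, 0.96 mm from the nearest boundary — within the 2.4 mm shell band (4 × 0.6).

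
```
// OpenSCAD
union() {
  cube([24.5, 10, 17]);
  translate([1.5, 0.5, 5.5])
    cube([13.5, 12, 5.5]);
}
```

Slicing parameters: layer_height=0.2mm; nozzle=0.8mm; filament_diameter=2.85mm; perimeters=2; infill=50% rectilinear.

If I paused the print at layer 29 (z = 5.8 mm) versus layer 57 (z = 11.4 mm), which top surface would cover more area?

layer 29 (z = 5.8 mm)

Layer 29 (z = 5.8): the 24.5×10 cube contributes its full rectangle (area 245.00 mm²); the 13.5×12 cube at (1.5, 0.5) contributes its full rectangle (area 162.00 mm²); Merging all regions: the regions partially overlap — summed areas 407.00 mm² minus the doubly-counted overlap 128.25 mm² gives 278.75 mm² — area = 278.75 mm². So its area = 278.75 mm². Layer 57 (z = 11.4): the 24.5×10 cube contributes its full rectangle (area 245.00 mm²); the cube at (1.5, 0.5) is absent (z outside [5.5, 11]); Taking the union: only the 24.5×10 cube is present, so the union is just that shape — area = 245.00 mm². So its area = 245.00 mm². Layer 29 is larger (278.75 vs 245.00 mm²).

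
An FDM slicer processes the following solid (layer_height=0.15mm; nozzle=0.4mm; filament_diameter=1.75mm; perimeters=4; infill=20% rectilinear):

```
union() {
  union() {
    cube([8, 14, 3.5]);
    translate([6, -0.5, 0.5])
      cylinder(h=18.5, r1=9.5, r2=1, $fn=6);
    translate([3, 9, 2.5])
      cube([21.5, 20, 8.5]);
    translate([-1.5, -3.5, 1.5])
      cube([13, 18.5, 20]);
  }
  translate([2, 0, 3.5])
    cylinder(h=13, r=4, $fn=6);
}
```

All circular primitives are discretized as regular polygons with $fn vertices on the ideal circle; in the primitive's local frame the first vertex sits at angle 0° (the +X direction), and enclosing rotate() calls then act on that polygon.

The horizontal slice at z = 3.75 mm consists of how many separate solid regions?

At z = 3.75 mm: the cube is absent (z outside [0, 3.5]); the cone at (6, -0.5) contributes a regular 6-gon of circumradius 8.007 (interpolated between r1=9.5 and r2=1 at t=0.176); the cube at (3, 9) is present — its section is the full 21.5×20 rectangle; the 13×18.5 cube at (-1.5, -3.5) contributes its full rectangle; Taking the union: the regions partially overlap (shared area 166.31 mm²), so overlapping operands fuse into one piece — 1 connected region; the cylinder at (2, 0): section is a regular 6-gon, circumradius r=4; Merging all regions: the regions partially overlap (shared area 41.36 mm²), so overlapping operands fuse into one piece — 1 connected region. The result has 1 disconnected region.

1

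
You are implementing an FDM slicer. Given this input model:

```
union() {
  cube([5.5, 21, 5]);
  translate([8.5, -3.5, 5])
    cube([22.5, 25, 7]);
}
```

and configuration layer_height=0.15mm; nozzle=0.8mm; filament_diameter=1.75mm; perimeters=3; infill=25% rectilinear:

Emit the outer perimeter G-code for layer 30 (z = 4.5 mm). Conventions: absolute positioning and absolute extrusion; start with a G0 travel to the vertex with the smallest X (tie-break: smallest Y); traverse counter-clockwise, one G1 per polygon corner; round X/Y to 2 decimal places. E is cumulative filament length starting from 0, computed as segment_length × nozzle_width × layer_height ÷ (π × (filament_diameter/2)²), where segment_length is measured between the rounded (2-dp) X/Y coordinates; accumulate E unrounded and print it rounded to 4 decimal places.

G0 X0.00 Y0.00 Z4.50
G1 X5.50 Y0.00 E0.2744
G1 X5.50 Y21.00 E1.3221
G1 X0.00 Y21.00 E1.5965
G1 X0.00 Y0.00 E2.6442

At z = 4.5 mm: the 5.5×21 cube contributes its full rectangle; the cube at (8.5, -3.5) does not reach this height (z outside [5, 12]); Merging all regions: only the 5.5×21 cube is present, so the union is just that shape — 1 connected region. The outline is a single polygon with 4 vertices. Extrusion per mm of travel: 0.8 × 0.15 / (π × 0.875²) = 0.049890. Accumulating E over each segment gives final E = 2.6442.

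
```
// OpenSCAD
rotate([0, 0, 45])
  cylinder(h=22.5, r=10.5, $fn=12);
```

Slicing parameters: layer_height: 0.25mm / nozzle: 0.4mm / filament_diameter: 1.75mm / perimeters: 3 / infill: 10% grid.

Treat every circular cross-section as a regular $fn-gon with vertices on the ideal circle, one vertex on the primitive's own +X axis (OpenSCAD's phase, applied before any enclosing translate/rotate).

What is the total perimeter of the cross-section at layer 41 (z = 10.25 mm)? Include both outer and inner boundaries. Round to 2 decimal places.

65.22 mm

At z = 10.25 mm: the r=10.5 cylinder gives a regular 12-gon of circumradius 10.5 (constant along its height) (perimeter = 2·12·10.500·sin(180°/12) = 65.22 mm); (rotated 45° about Z; rotation is an isometry so areas/perimeters/island counts are preserved). Overall, the cross-section is a single solid region. Total boundary length (outer) = 65.22 mm.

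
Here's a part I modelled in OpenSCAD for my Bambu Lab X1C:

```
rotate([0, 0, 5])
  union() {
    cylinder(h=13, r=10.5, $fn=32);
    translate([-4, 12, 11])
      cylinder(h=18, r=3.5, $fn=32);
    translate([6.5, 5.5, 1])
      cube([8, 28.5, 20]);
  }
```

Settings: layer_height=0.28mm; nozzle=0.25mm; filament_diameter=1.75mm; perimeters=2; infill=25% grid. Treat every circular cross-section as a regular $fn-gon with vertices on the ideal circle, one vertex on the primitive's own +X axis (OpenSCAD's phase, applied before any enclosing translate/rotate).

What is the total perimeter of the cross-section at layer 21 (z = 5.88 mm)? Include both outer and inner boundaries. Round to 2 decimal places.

130.14 mm

At z = 5.88 mm: the cylinder: section is a regular 32-gon, circumradius r=10.5 (perimeter = 2·32·10.500·sin(180°/32) = 65.87 mm); the cylinder at (-4, 12) is absent (z outside [11, 29]); the cube at (6.5, 5.5) is present — its section is the full 8×28.5 rectangle (perimeter 73.00 mm); Taking the union: the regions partially overlap (shared area 3.63 mm²), so the edge portions inside another operand are dropped and the merged outline is re-measured after clipping — boundary = 130.14 mm; (whole slice rotated 5° about Z — lengths, areas and connectivity unchanged). Overall, the cross-section is a single solid region. Total boundary length (outer) = 130.14 mm.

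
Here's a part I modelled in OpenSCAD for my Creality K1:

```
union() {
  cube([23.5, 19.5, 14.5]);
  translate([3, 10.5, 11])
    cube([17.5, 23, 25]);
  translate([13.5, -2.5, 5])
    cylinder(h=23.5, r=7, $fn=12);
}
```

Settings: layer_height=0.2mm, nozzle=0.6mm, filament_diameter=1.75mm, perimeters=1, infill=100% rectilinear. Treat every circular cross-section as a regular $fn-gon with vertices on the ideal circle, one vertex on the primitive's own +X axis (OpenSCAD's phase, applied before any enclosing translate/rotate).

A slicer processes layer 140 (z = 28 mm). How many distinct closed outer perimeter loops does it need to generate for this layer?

2

At z = 28 mm: the cube does not reach this height (z outside [0, 14.5]); the cube at (3, 10.5) is present — its section is the full 17.5×23 rectangle; the r=7 cylinder at (13.5, -2.5) gives a regular 12-gon of circumradius 7 (constant along its height); Merging all regions: the 2 present regions are separate (no shared area or edge), so areas and boundary lengths simply add and each stays a separate island — 2 connected regions. The result has 2 disconnected regions.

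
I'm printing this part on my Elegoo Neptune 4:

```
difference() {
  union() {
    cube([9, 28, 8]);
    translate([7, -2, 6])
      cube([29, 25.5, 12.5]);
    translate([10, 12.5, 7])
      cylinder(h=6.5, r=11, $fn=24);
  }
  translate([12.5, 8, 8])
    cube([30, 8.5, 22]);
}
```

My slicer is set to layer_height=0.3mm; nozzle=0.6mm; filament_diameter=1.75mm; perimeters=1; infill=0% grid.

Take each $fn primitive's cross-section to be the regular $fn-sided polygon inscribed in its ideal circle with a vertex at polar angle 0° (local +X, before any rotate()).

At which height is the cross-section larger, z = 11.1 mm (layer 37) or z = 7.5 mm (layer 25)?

layer 25 (z = 7.5 mm)

Layer 37 (z = 11.1): the cube does not reach this height (z outside [0, 8]); the 29×25.5 cube at (7, -2) contributes its full rectangle (area 739.50 mm²); the r=11 cylinder at (10, 12.5) gives a regular 24-gon of circumradius 11 (constant along its height) (area = (24/2)·11.000²·sin(360°/24) = 375.81 mm²); Merging all regions: the regions partially overlap — summed areas 1115.31 mm² minus the doubly-counted overlap 252.71 mm² gives 862.59 mm² — area = 862.59 mm²; the cube at (12.5, 8) (footprint 30×8.5) is included at this height (area 255.00 mm²); Subtracting the remaining from the first: starting from the result so far (862.59 mm²), the 30×8.5 cube at (12.5, 8) partially overlaps it — only the 199.75 mm² overlap (of its 255.00 mm²) is removed, clipping the outline — area = 662.84 mm². So its area = 662.84 mm². Layer 25 (z = 7.5): the 9×28 cube contributes its full rectangle (area 252.00 mm²); the 29×25.5 cube at (7, -2) contributes its full rectangle (area 739.50 mm²); the r=11 cylinder at (10, 12.5) contributes a regular 24-gon of circumradius 11 (area = (24/2)·11.000²·sin(360°/24) = 375.81 mm²); Merging all regions: the regions partially overlap — summed areas 1367.31 mm² minus the doubly-counted overlap 417.23 mm² gives 950.07 mm² — area = 950.07 mm²; the cube at (12.5, 8) is absent (z outside [8, 30]); Taking the first minus the rest: none of the subtracted shapes is present at this height, so that combined region is unchanged — area = 950.07 mm². So its area = 950.07 mm². Layer 25 is larger (950.07 vs 662.84 mm²).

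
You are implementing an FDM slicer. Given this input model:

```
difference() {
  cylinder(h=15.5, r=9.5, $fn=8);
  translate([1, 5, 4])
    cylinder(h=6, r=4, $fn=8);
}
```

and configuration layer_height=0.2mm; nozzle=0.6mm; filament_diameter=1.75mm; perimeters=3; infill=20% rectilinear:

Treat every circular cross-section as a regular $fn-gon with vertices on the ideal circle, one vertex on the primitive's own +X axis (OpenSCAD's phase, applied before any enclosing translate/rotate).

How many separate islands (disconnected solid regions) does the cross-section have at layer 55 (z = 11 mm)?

1

At z = 11 mm: the cylinder: section is a regular 8-gon, circumradius r=9.5; the cylinder at (1, 5) does not reach this height (z outside [4, 10]); After the difference (first − rest): none of the subtracted shapes is present at this height, so the r=9.5 cylinder is unchanged — 1 connected region. Overall, the cross-section is a single solid region. Island count = 1.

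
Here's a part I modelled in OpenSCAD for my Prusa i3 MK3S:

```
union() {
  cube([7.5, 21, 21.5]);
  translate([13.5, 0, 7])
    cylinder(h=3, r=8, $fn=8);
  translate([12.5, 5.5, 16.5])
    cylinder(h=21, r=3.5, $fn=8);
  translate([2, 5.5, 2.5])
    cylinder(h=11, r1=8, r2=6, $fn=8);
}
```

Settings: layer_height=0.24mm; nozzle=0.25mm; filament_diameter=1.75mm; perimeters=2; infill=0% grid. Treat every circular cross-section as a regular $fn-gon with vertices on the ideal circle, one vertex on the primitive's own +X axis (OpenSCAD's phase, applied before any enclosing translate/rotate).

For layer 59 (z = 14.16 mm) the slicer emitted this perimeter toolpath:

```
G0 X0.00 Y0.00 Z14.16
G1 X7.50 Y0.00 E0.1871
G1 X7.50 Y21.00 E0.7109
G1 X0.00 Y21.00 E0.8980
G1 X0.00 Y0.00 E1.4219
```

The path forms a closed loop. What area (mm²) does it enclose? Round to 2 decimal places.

157.50 mm²

Apply the shoelace formula to the sequence of (X, Y) vertices; enclosed area = 157.50 mm².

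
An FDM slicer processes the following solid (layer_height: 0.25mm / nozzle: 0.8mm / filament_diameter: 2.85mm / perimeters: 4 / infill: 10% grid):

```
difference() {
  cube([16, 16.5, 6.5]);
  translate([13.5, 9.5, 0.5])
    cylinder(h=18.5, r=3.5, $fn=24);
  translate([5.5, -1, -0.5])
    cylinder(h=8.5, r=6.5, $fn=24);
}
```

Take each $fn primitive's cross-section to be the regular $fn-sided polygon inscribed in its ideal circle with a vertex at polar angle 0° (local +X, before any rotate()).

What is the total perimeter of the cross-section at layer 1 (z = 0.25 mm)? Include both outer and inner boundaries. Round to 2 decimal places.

At z = 0.25 mm: the cube (footprint 16×16.5) is included at this height (perimeter 65.00 mm); the cylinder at (13.5, 9.5) is not intersected at this z (z outside [0.5, 19]); the r=6.5 cylinder at (5.5, -1) gives a regular 24-gon of circumradius 6.5 (constant along its height) (perimeter = 2·24·6.500·sin(180°/24) = 40.72 mm); Subtracting the remaining from the first: starting from the 16×16.5 cube, the r=6.5 cylinder at (5.5, -1) partially overlaps it — only the 51.46 mm² overlap (of its 131.22 mm²) is removed, clipping the outline — boundary = 66.46 mm. Overall, the cross-section is a single solid region. Total boundary length (outer) = 66.46 mm.

66.46 mm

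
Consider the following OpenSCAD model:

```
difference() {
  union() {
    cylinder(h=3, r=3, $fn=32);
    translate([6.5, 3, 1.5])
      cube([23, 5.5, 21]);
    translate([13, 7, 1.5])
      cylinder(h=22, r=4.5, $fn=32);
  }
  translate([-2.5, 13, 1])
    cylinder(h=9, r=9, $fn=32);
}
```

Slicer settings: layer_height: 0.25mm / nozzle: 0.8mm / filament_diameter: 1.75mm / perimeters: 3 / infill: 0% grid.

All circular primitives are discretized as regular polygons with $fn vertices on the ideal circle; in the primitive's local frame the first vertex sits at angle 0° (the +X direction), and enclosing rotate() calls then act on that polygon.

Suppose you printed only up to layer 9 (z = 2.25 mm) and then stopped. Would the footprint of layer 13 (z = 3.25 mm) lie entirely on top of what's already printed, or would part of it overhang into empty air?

entirely on top

Compare the two slices. At z = 2.25: the cylinder: section is a regular 32-gon, circumradius r=3 (area = (32/2)·3.000²·sin(360°/32) = 28.09 mm²); the cube at (6.5, 3) is present — its section is the full 23×5.5 rectangle (area 126.50 mm²); the r=4.5 cylinder at (13, 7) contributes a regular 32-gon of circumradius 4.5 (area = (32/2)·4.500²·sin(360°/32) = 63.21 mm²); Merging all regions: the regions partially overlap — summed areas 217.80 mm² minus the doubly-counted overlap 43.47 mm² gives 174.33 mm² — area = 174.33 mm²; the r=9 cylinder at (-2.5, 13) contributes a regular 32-gon of circumradius 9 (area = (32/2)·9.000²·sin(360°/32) = 252.84 mm²); Taking the first minus the rest: starting from that combined region (174.33 mm²), the r=9 cylinder at (-2.5, 13) misses the remaining region (no effect) — area = 174.33 mm². At z = 3.25: the cylinder does not reach this height (z outside [0, 3]); the cube at (6.5, 3) (footprint 23×5.5) is included at this height (area 126.50 mm²); the r=4.5 cylinder at (13, 7) contributes a regular 32-gon of circumradius 4.5 (area = (32/2)·4.500²·sin(360°/32) = 63.21 mm²); Combining (union): the regions partially overlap — summed areas 189.71 mm² minus the doubly-counted overlap 43.47 mm² gives 146.24 mm² — area = 146.24 mm²; the cylinder at (-2.5, 13): section is a regular 32-gon, circumradius r=9 (area = (32/2)·9.000²·sin(360°/32) = 252.84 mm²); Taking the first minus the rest: starting from that combined region (146.24 mm²), the r=9 cylinder at (-2.5, 13) misses the remaining region (no effect) — area = 146.24 mm². Checking containment: the cross-section at z = 3.25 is a subset of the cross-section at z = 2.25.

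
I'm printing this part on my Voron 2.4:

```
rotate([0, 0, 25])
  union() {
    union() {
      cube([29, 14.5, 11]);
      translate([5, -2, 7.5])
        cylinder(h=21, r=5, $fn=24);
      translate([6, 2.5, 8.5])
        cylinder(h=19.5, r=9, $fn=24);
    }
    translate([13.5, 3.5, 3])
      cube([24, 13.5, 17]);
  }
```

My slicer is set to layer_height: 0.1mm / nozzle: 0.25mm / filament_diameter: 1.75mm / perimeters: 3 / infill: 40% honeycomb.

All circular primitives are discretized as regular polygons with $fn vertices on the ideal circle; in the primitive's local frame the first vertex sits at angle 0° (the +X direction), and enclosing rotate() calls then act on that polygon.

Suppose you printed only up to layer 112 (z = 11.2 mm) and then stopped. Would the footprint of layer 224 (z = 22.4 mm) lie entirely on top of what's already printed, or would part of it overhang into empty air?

entirely on top

Compare the two slices. At z = 11.2: the cube is absent (z outside [0, 11]); the r=5 cylinder at (5, -2) contributes a regular 24-gon of circumradius 5 (area = (24/2)·5.000²·sin(360°/24) = 77.65 mm²); the r=9 cylinder at (6, 2.5) contributes a regular 24-gon of circumradius 9 (area = (24/2)·9.000²·sin(360°/24) = 251.57 mm²); Combining (union): the regions partially overlap — summed areas 329.22 mm² minus the doubly-counted overlap 74.71 mm² gives 254.51 mm² — area = 254.51 mm²; the cube at (13.5, 3.5) is present — its section is the full 24×13.5 rectangle (area 324.00 mm²); Taking the union: the regions partially overlap — summed areas 578.51 mm² minus the doubly-counted overlap 3.37 mm² gives 575.14 mm² — area = 575.14 mm²; (whole slice rotated 25° about Z — lengths, areas and connectivity unchanged). At z = 22.4: the cube does not reach this height (z outside [0, 11]); the r=5 cylinder at (5, -2) contributes a regular 24-gon of circumradius 5 (area = (24/2)·5.000²·sin(360°/24) = 77.65 mm²); the r=9 cylinder at (6, 2.5) contributes a regular 24-gon of circumradius 9 (area = (24/2)·9.000²·sin(360°/24) = 251.57 mm²); Taking the union: the regions partially overlap — summed areas 329.22 mm² minus the doubly-counted overlap 74.71 mm² gives 254.51 mm² — area = 254.51 mm²; the cube at (13.5, 3.5) is absent (z outside [3, 20]); Taking the union: only the result so far is present, so the union is just that shape — area = 254.51 mm²; (whole slice rotated 25° about Z — lengths, areas and connectivity unchanged). Checking containment: the cross-section at z = 22.4 is a subset of the cross-section at z = 11.2.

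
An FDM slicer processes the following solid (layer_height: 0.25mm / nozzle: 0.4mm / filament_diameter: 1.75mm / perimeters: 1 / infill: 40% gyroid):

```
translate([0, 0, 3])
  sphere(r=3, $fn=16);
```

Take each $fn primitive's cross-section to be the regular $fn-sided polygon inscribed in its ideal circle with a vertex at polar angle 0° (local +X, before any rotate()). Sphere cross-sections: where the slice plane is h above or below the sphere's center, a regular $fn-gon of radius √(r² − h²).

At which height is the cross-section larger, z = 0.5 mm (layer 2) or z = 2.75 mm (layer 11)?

Layer 2 (z = 0.5): the sphere: section is a regular 16-gon, circumradius = √(r²−h²) = √(3²−2.5²) = 1.658 (area = (16/2)·1.658²·sin(360°/16) = 8.42 mm²). So its area = 8.42 mm². Layer 11 (z = 2.75): the r=3 sphere slices to a regular 16-gon of circumradius 2.990 (√(r²−h²) with h=0.25 from center) (area = (16/2)·2.990²·sin(360°/16) = 27.36 mm²). So its area = 27.36 mm². Layer 11 is larger (27.36 vs 8.42 mm²).

layer 11 (z = 2.75 mm)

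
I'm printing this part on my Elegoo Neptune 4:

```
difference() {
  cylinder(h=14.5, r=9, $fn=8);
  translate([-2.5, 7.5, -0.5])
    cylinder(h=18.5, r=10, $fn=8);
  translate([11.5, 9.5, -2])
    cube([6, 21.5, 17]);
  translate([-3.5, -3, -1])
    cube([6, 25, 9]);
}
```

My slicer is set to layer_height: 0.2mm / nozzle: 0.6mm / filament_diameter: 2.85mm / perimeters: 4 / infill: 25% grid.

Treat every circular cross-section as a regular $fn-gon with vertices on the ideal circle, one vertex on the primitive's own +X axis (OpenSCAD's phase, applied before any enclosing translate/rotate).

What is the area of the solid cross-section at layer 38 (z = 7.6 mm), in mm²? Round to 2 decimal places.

104.11 mm²

At z = 7.6 mm: the r=9 cylinder contributes a regular 8-gon of circumradius 9 (area = (8/2)·9.000²·sin(360°/8) = 229.10 mm²); the cylinder at (-2.5, 7.5): section is a regular 8-gon, circumradius r=10 (area = (8/2)·10.000²·sin(360°/8) = 282.84 mm²); the 6×21.5 cube at (11.5, 9.5) contributes its full rectangle (area 129.00 mm²); the cube at (-3.5, -3) is present — its section is the full 6×25 rectangle (area 150.00 mm²); Taking the first minus the rest: starting from the r=9 cylinder (229.10 mm²), the r=10 cylinder at (-2.5, 7.5) partially overlaps it — only the 116.61 mm² overlap (of its 282.84 mm²) is removed, clipping the outline; the 6×21.5 cube at (11.5, 9.5) misses the remaining region (no effect); the 6×25 cube at (-3.5, -3) partially overlaps it — only the 8.38 mm² overlap (of its 150.00 mm²) is removed, clipping the outline — area = 104.11 mm². Overall, the cross-section is a single solid region. Net area = 104.11 mm².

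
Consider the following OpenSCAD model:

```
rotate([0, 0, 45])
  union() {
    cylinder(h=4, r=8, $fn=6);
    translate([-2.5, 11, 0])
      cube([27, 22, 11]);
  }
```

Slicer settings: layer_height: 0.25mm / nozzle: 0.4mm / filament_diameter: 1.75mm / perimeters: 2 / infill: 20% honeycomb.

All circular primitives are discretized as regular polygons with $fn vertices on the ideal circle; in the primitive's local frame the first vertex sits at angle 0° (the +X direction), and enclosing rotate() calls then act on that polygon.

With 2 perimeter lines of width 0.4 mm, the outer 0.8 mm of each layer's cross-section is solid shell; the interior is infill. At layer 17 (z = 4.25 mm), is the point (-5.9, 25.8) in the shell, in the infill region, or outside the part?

At z = 4.25 mm: the cylinder does not reach this height (z outside [0, 4]); the 27×22 cube at (-2.5, 11) contributes its full rectangle; Combining (union): only the 27×22 cube at (-2.5, 11) is present, so the union is just that shape — 1 connected region; (rotated 45° about Z; rotation is an isometry so areas/perimeters/island counts are preserved). Overall, the cross-section is a single solid region. Undo the 45° rotation: the query point maps to (14.071, 22.415) in the un-rotated model frame. The nearest boundary edge runs (24.50, 11.00)→(24.50, 33.00); distance from the point to it = 10.43 mm. The point is inside the cross-section and 10.43 mm from the nearest boundary — more than the 0.8 mm shell width (2 × 0.4), so it's in the infill interior.

infill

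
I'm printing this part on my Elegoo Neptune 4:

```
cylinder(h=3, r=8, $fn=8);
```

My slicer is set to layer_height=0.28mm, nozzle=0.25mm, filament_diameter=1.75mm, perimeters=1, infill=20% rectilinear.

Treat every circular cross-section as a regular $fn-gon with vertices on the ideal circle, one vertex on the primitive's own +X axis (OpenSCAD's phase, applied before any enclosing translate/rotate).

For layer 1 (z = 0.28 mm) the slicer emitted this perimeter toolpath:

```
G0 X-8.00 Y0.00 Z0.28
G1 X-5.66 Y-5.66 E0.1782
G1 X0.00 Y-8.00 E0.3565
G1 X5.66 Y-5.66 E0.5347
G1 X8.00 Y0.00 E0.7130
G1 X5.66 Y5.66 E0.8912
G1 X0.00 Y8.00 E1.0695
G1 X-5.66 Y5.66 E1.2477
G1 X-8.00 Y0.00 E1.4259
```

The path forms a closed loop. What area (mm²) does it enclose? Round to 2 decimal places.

Apply the shoelace formula to the sequence of (X, Y) vertices; enclosed area = 181.12 mm².

181.12 mm²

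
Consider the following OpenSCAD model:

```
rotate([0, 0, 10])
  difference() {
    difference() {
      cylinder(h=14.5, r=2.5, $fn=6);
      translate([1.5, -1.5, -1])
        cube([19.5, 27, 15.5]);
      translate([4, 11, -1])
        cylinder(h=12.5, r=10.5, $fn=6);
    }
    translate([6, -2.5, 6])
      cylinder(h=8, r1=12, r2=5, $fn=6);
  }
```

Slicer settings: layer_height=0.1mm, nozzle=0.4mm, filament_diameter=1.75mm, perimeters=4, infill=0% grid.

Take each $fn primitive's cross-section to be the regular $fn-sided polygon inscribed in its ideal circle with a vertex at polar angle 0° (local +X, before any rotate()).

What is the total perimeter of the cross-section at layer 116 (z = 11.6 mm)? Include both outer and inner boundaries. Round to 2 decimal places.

12.84 mm

At z = 11.6 mm: the r=2.5 cylinder gives a regular 6-gon of circumradius 2.5 (constant along its height) (perimeter = 2·6·2.500·sin(180°/6) = 15.00 mm); the cube at (1.5, -1.5) (footprint 19.5×27) is included at this height (perimeter 93.00 mm); the cylinder at (4, 11) does not reach this height (z outside [-1, 11.5]); Taking the first minus the rest: starting from the r=2.5 cylinder, the 19.5×27 cube at (1.5, -1.5) partially overlaps it — only the 1.72 mm² overlap (of its 526.50 mm²) is removed, clipping the outline — boundary = 14.63 mm; the cone at (6, -2.5) contributes a regular 6-gon of circumradius 7.100 (interpolated between r1=12 and r2=5 at t=0.700) (perimeter = 2·6·7.100·sin(180°/6) = 42.60 mm); Subtracting the remaining from the first: starting from that combined region, the cone at (6, -2.5) partially overlaps it — only the 4.97 mm² overlap (of its 130.97 mm²) is removed, clipping the outline — boundary = 12.84 mm; (whole slice rotated 10° about Z — lengths, areas and connectivity unchanged). Overall, the cross-section is a single solid region. Total boundary length (outer) = 12.84 mm.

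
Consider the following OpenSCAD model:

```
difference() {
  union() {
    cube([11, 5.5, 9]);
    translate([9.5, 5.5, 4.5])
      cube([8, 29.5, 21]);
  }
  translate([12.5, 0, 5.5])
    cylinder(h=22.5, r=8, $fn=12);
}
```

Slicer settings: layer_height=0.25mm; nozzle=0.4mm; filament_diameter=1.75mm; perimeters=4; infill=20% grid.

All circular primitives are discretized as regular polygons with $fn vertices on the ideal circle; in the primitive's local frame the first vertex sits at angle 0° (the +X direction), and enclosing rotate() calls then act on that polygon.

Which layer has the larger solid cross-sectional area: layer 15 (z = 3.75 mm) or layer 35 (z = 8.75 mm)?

layer 35 (z = 8.75 mm)

Layer 15 (z = 3.75): the 11×5.5 cube contributes its full rectangle (area 60.50 mm²); the cube at (9.5, 5.5) does not reach this height (z outside [4.5, 25.5]); Combining (union): only the 11×5.5 cube is present, so the union is just that shape — area = 60.50 mm²; the cylinder at (12.5, 0) is absent (z outside [5.5, 28]); Subtracting the remaining from the first: none of the subtracted shapes is present at this height, so the result so far is unchanged — area = 60.50 mm². So its area = 60.50 mm². Layer 35 (z = 8.75): the cube is present — its section is the full 11×5.5 rectangle (area 60.50 mm²); the cube at (9.5, 5.5) is present — its section is the full 8×29.5 rectangle (area 236.00 mm²); Merging all regions: the 2 present regions share edge segments without overlapping in area, so areas simply add but the touching pieces fuse into one outline (the shared edge portions become interior and drop out of the boundary) — area = 296.50 mm²; the cylinder at (12.5, 0): section is a regular 12-gon, circumradius r=8 (area = (12/2)·8.000²·sin(360°/12) = 192.00 mm²); Taking the first minus the rest: starting from the result so far (296.50 mm²), the r=8 cylinder at (12.5, 0) partially overlaps it — only the 45.95 mm² overlap (of its 192.00 mm²) is removed, clipping the outline — area = 250.55 mm². So its area = 250.55 mm². Layer 35 is larger (250.55 vs 60.50 mm²).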